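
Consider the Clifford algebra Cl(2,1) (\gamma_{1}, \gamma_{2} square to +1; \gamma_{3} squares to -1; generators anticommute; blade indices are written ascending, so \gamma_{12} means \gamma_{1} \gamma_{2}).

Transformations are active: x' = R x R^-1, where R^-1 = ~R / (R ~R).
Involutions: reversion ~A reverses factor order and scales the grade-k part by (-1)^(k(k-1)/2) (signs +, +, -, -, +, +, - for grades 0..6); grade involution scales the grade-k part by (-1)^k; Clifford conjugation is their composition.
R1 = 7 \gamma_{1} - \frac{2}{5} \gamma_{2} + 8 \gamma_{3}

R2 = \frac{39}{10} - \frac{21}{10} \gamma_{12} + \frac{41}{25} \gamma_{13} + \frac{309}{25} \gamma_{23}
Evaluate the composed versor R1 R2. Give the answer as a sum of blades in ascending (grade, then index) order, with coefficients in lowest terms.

Distribute over the terms of R1 (each basis-blade product reordered to ascending indices, repeated generators contracted through their squares):
(7 \gamma_{1}) R2 = \frac{273}{10} \gamma_{1} - \frac{147}{10} \gamma_{2} + \frac{287}{25} \gamma_{3} + \frac{2163}{25} \gamma_{123}
(-\frac{2}{5} \gamma_{2}) R2 = -\frac{21}{25} \gamma_{1} - \frac{39}{25} \gamma_{2} - \frac{618}{125} \gamma_{3} + \frac{82}{125} \gamma_{123}
(8 \gamma_{3}) R2 = \frac{328}{25} \gamma_{1} + \frac{2472}{25} \gamma_{2} + \frac{156}{5} \gamma_{3} - \frac{84}{5} \gamma_{123}
Summing the partial products and collecting blades:
Answer: \frac{1979}{50} \gamma_{1} + \frac{4131}{50} \gamma_{2} + \frac{4717}{125} \gamma_{3} + \frac{8797}{125} \gamma_{123}


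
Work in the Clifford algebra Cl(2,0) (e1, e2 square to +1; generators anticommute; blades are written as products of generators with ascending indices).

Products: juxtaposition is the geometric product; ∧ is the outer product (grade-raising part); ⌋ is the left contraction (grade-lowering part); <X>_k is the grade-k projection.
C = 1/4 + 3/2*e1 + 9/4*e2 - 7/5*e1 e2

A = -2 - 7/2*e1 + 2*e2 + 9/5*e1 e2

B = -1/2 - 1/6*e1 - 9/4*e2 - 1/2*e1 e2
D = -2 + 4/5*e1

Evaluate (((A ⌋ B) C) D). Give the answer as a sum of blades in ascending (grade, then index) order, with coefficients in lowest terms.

step 1: -121/60 + 4/3*e1 + 25/4*e2 + e1 e2
step 2: 407/24 + 997/120*e1 - 761/120*e2 - 1981/600*e1 e2
step 3: -2727/100 - 61/20*e1 + 22987/1500*e2 + 3503/300*e1 e2
Answer: -2727/100 - 61/20*e1 + 22987/1500*e2 + 3503/300*e1 e2


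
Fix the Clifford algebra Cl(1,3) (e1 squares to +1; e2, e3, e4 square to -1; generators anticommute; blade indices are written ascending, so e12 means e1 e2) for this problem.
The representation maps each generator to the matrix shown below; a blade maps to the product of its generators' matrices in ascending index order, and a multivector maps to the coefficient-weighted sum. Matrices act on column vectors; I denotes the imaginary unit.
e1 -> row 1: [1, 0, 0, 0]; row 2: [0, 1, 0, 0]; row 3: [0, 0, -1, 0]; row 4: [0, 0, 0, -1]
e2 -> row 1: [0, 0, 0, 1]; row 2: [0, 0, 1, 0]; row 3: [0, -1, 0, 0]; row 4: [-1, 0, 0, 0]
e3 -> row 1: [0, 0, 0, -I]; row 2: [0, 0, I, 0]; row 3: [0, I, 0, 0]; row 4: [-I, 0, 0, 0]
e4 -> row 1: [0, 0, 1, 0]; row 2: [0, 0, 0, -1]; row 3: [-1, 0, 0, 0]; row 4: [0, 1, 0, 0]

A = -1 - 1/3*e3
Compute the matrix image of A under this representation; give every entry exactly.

M = (-1)*1 + (-1/3)*rho(e3), summed entrywise (1 is the identity matrix):
Answer: row 1: [-1, 0, 0, I/3]; row 2: [0, -1, -I/3, 0]; row 3: [0, -I/3, -1, 0]; row 4: [I/3, 0, 0, -1]


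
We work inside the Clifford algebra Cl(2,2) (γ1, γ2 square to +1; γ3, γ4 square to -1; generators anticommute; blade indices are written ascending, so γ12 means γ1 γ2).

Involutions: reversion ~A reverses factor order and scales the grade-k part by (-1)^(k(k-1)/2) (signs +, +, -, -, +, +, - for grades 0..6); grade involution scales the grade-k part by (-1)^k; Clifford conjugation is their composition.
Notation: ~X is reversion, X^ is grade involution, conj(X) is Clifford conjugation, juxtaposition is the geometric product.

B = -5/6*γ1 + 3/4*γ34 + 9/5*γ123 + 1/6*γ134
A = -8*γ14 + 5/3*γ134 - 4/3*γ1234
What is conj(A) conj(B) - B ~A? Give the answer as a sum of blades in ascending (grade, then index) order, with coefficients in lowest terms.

first term: -5/18 + 5/4*γ1 - 2/9*γ2 - 4/3*γ3 - 64/15*γ4 - γ12 - 6*γ13 + 3*γ24 + 25/18*γ34 - 598/45*γ234
second term: 5/18 + 5/4*γ1 + 2/9*γ2 - 4/3*γ3 - 136/15*γ4 + γ12 - 6*γ13 + 3*γ24 + 25/18*γ34 + 698/45*γ234
Answer: -5/9 - 4/9*γ2 + 24/5*γ4 - 2*γ12 - 144/5*γ234


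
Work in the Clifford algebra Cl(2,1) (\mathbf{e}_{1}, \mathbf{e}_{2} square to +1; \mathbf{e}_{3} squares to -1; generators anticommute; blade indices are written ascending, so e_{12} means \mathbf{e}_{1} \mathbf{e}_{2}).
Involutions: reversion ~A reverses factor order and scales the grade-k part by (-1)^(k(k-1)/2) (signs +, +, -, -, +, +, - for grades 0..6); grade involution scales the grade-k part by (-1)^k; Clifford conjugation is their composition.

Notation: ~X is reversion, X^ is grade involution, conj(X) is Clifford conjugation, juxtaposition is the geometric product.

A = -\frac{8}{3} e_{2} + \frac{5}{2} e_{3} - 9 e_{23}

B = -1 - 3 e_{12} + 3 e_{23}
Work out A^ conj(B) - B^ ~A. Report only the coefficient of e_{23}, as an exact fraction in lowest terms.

first term: 27 - 8 e_{1} + \frac{29}{6} e_{2} - \frac{11}{2} e_{3} + 27 e_{13} + 9 e_{23} - \frac{15}{2} e_{123}
second term: 27 + 8 e_{1} - \frac{29}{6} e_{2} + \frac{11}{2} e_{3} - 27 e_{13} - 9 e_{23} - \frac{15}{2} e_{123}
Answer: 18


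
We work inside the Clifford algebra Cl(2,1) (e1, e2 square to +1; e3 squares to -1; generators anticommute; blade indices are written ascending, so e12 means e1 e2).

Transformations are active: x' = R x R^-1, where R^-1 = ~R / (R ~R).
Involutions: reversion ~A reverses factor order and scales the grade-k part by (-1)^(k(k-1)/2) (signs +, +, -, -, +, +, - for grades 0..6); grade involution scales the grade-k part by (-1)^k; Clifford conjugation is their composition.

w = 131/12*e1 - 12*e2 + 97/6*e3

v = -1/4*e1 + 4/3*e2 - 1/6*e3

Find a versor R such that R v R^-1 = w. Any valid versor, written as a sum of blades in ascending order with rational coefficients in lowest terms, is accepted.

A norm check does it: q(v) = q(w) = 29/16, hence R = v + w = 32/3*e1 - 32/3*e2 + 16*e3 realises the map — parallel part kept, (v - w)/2 negated, v carried to w.
Answer: 32/3*e1 - 32/3*e2 + 16*e3


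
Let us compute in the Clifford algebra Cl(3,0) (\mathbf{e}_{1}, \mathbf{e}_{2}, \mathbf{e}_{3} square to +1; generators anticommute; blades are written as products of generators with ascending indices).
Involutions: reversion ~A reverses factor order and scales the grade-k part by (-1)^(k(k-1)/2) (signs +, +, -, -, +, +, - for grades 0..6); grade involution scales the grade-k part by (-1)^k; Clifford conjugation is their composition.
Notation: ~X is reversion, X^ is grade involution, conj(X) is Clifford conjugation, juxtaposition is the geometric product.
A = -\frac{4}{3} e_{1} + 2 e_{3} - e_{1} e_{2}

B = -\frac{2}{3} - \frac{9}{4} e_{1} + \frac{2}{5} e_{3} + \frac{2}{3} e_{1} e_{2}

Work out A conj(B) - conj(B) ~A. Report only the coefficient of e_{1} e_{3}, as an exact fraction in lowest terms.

first term: -\frac{67}{15} + \frac{8}{9} e_{1} + \frac{113}{36} e_{2} - \frac{4}{3} e_{3} + \frac{2}{3} e_{1} e_{2} - \frac{119}{30} e_{1} e_{3} - \frac{14}{15} e_{1} e_{2} e_{3}
second term: -\frac{47}{15} + \frac{8}{9} e_{1} + \frac{49}{36} e_{2} - \frac{4}{3} e_{3} - \frac{2}{3} e_{1} e_{2} + \frac{119}{30} e_{1} e_{3} - \frac{26}{15} e_{1} e_{2} e_{3}
Answer: -\frac{119}{15}


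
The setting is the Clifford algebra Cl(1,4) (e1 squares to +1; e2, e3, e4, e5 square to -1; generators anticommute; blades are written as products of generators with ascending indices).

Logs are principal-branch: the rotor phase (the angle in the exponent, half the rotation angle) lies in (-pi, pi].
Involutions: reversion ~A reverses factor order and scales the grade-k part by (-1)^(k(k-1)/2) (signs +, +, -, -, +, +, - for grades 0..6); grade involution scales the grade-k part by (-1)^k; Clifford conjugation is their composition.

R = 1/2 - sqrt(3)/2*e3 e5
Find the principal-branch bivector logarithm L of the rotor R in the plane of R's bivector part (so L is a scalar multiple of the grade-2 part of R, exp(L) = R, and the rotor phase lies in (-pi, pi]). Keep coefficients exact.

The scalar part of R is 1/2, which pins the rotor phase on the principal branch; dividing the bivector part by the sine of that phase recovers the unit plane, and L is the phase times that plane.
Concretely: cos(phase) = 1/2 gives phase = ±pi/3, and since phase/sin(phase) is even the sign is immaterial: L = (phase/sin(phase)) * <R>_2 = (2*sqrt(3)*pi/9) * <R>_2.
Answer: -pi/3*e3 e5


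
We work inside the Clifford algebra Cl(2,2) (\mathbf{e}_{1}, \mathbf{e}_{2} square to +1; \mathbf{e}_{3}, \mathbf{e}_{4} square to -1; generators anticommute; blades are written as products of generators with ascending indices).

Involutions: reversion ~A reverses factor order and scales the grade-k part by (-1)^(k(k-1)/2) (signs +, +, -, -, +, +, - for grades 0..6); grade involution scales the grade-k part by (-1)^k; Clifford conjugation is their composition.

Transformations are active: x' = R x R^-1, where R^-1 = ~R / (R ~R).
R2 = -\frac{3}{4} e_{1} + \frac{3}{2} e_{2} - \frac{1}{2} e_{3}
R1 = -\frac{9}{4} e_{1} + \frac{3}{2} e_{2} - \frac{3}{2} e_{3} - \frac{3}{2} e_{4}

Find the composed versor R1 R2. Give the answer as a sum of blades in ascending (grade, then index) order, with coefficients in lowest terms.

Distribute over the terms of R2 (each basis-blade product reordered to ascending indices, repeated generators contracted through their squares):
R1 (-\frac{3}{4} e_{1}) = \frac{27}{16} + \frac{9}{8} e_{1} e_{2} - \frac{9}{8} e_{1} e_{3} - \frac{9}{8} e_{1} e_{4}
R1 (\frac{3}{2} e_{2}) = \frac{9}{4} - \frac{27}{8} e_{1} e_{2} + \frac{9}{4} e_{2} e_{3} + \frac{9}{4} e_{2} e_{4}
R1 (-\frac{1}{2} e_{3}) = -\frac{3}{4} + \frac{9}{8} e_{1} e_{3} - \frac{3}{4} e_{2} e_{3} - \frac{3}{4} e_{3} e_{4}
Summing the partial products and collecting blades:
Answer: \frac{51}{16} - \frac{9}{4} e_{1} e_{2} - \frac{9}{8} e_{1} e_{4} + \frac{3}{2} e_{2} e_{3} + \frac{9}{4} e_{2} e_{4} - \frac{3}{4} e_{3} e_{4}


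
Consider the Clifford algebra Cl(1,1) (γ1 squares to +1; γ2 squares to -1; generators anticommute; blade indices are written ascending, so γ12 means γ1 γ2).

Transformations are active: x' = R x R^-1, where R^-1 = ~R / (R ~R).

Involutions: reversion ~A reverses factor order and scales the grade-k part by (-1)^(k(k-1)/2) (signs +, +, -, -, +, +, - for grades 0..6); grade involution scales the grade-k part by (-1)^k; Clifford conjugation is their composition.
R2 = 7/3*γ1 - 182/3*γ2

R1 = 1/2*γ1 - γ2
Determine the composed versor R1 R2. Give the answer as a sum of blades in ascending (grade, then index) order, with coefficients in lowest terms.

Distribute over the terms of R1 (each basis-blade product reordered to ascending indices, repeated generators contracted through their squares):
(1/2*γ1) R2 = 7/6 - 91/3*γ12
(-γ2) R2 = -182/3 + 7/3*γ12
Summing the partial products and collecting blades:
Answer: -119/2 - 28*γ12


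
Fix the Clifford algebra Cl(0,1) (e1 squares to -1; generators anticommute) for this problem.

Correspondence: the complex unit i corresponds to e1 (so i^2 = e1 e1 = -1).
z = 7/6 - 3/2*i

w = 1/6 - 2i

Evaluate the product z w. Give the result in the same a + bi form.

In blades: z = 7/6 - 3/2*e1, w = 1/6 - 2*e1.
Distribute z over w term by term (generator squares from the signature, products reordered to ascending indices): (7/6)*w = 7/36 - 7/3*e1; (-3/2*e1)*w = -3 - 1/4*e1.
Sum: -101/36 - 31/12*e1; translating back through the correspondence:
Answer: -101/36 - 31/12*i


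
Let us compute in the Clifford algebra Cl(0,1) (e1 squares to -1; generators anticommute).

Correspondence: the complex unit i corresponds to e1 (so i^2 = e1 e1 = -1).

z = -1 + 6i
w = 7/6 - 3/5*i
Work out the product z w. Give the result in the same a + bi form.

In blades: z = -1 + 6*e1, w = 7/6 - 3/5*e1.
Distribute z over w term by term (generator squares from the signature, products reordered to ascending indices): (-1)*w = -7/6 + 3/5*e1; (6*e1)*w = 18/5 + 7*e1.
Sum: 73/30 + 38/5*e1; translating back through the correspondence:
Answer: 73/30 + 38/5*i


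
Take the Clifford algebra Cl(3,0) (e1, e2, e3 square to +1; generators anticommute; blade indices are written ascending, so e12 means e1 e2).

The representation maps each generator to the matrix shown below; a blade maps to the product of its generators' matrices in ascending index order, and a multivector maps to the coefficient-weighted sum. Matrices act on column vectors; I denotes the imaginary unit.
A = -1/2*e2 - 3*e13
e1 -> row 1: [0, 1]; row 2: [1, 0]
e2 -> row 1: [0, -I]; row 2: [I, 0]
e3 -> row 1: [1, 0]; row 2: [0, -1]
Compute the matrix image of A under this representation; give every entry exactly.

Bivector images (products of the table entries): rho(e13) = rho(e1)rho(e3) = row 1: [0, -1]; row 2: [1, 0].
M = (-1/2)*rho(e2) + (-3)*rho(e13), summed entrywise:
Answer: row 1: [0, 3 + I/2]; row 2: [-3 - I/2, 0]


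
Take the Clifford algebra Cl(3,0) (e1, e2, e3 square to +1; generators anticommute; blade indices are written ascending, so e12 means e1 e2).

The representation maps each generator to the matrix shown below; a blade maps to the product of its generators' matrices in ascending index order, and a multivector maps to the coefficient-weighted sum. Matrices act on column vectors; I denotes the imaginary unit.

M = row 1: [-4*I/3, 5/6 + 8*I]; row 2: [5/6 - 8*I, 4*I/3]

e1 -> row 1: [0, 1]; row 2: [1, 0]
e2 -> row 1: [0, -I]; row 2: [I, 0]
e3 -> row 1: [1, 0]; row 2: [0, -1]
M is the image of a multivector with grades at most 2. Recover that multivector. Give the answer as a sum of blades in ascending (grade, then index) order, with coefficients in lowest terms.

Method: 1, rho(e1), rho(e2), rho(e3) form a trace-orthogonal basis of the 2x2 complex matrices (tr(X Y) = 2 if X = Y, else 0), so M = m0*1 + m1*rho(e1) + m2*rho(e2) + m3*rho(e3) with m0 = tr(M)/2 = 0, m1 = tr(M rho(e1))/2 = 5/6, m2 = tr(M rho(e2))/2 = -8, m3 = tr(M rho(e3))/2 = -4*I/3.
Multiplying table entries, the bivector images are rho(e12) = I*rho(e3), rho(e13) = -I*rho(e2), rho(e23) = I*rho(e1); with real blade coefficients the real parts of m0..m3 are the coefficients of 1, e1, e2, e3 and the imaginary parts give the bivectors (e23: Im m1, e13: -Im m2, e12: Im m3).
Answer: 5/6*e1 - 8*e2 - 4/3*e12


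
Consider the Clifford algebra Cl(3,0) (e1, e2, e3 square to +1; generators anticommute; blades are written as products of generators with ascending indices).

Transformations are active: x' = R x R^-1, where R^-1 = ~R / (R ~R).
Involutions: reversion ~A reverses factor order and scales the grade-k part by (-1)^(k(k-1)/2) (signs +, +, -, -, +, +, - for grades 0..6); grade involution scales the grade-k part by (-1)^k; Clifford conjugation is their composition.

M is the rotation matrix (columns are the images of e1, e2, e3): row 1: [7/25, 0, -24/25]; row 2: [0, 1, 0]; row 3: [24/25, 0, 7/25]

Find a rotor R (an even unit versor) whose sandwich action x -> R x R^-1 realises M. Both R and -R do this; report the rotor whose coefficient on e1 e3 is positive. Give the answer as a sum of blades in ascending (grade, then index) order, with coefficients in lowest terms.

Method: write R = a + b12*e1 e2 + b13*e1 e3 + b23*e2 e3 with a^2 + b12^2 + b13^2 + b23^2 = 1 (so R^-1 = ~R). Expanding the columns R e_j ~R gives tr M = 4a^2 - 1 and, from the antisymmetric part, M21 - M12 = -4a*b12, M13 - M31 = 4a*b13, M32 - M23 = -4a*b23.
Here tr M = 39/25, so a^2 = (1 + tr M)/4 = 16/25 and a = ±4/5. Taking a = 4/5: M21 - M12 = 0, M13 - M31 = -48/25, M32 - M23 = 0, giving b12 = 0, b13 = -3/5, b23 = 0, i.e. R = 4/5 - 3/5*e1 e3.
Its e1 e3 coefficient is negative, so report the other preimage -R.
Answer: -4/5 + 3/5*e1 e3. Uniqueness: Spin(3) -> SO(3) maps R and -R to the same rotation of trace 39/25; fixing the sign of the e1 e3 coefficient removes the ambiguity.


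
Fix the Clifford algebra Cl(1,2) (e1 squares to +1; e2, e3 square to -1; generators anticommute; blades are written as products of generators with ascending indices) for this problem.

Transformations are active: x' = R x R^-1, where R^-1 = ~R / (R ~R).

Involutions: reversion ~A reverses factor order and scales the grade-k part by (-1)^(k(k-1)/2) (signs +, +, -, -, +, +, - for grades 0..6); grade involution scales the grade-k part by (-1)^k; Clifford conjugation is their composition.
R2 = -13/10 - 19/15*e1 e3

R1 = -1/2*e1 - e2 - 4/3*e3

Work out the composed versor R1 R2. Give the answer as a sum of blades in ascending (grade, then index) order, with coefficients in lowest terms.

Distribute over the terms of R2 (each basis-blade product reordered to ascending indices, repeated generators contracted through their squares):
R1 (-13/10) = 13/20*e1 + 13/10*e2 + 26/15*e3
R1 (-19/15*e1 e3) = 76/45*e1 + 19/30*e3 - 19/15*e1 e2 e3
Summing the partial products and collecting blades:
Answer: 421/180*e1 + 13/10*e2 + 71/30*e3 - 19/15*e1 e2 e3


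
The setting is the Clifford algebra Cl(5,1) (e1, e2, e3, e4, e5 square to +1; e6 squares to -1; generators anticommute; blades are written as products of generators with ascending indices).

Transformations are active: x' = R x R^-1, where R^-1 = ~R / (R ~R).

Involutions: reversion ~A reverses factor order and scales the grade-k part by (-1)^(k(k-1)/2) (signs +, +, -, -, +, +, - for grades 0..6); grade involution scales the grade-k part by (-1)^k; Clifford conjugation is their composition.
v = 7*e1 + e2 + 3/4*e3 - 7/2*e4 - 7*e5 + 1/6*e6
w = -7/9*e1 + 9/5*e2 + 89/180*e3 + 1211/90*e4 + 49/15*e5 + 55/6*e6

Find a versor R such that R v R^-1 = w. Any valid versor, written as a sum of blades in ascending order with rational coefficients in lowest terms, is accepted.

Why this works: both vectors square to 16097/144, so q(v) = q(w) and R = v + w = 56/9*e1 + 14/5*e2 + 56/45*e3 + 448/45*e4 - 56/15*e5 + 28/3*e6 carries v to w — its own direction survives, the complement (v - w)/2 flips.
Answer: 56/9*e1 + 14/5*e2 + 56/45*e3 + 448/45*e4 - 56/15*e5 + 28/3*e6


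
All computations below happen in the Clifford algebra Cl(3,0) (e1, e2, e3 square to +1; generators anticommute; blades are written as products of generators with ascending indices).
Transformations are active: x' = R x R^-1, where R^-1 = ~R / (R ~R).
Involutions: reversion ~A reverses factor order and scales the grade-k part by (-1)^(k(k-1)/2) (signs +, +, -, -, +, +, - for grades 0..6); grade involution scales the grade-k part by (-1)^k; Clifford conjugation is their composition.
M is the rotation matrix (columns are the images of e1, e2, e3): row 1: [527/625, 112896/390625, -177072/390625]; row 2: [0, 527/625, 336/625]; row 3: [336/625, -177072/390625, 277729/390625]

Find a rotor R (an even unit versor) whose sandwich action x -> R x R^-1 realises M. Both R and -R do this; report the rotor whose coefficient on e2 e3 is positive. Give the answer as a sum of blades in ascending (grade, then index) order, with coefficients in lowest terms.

Method: write R = a + b12*e1 e2 + b13*e1 e3 + b23*e2 e3 with a^2 + b12^2 + b13^2 + b23^2 = 1 (so R^-1 = ~R). Expanding the columns R e_j ~R gives tr M = 4a^2 - 1 and, from the antisymmetric part, M21 - M12 = -4a*b12, M13 - M31 = 4a*b13, M32 - M23 = -4a*b23.
Here tr M = 936479/390625, so a^2 = (1 + tr M)/4 = 331776/390625 and a = ±576/625. Taking a = 576/625: M21 - M12 = -112896/390625, M13 - M31 = -387072/390625, M32 - M23 = -387072/390625, giving b12 = 49/625, b13 = -168/625, b23 = 168/625, i.e. R = 576/625 + 49/625*e1 e2 - 168/625*e1 e3 + 168/625*e2 e3.
Its e2 e3 coefficient is already positive.
Answer: 576/625 + 49/625*e1 e2 - 168/625*e1 e3 + 168/625*e2 e3. Note: both R and -R realise this M (trace 936479/390625); the covering map identifies them, and the e2 e3-coefficient sign is the tie-breaker.


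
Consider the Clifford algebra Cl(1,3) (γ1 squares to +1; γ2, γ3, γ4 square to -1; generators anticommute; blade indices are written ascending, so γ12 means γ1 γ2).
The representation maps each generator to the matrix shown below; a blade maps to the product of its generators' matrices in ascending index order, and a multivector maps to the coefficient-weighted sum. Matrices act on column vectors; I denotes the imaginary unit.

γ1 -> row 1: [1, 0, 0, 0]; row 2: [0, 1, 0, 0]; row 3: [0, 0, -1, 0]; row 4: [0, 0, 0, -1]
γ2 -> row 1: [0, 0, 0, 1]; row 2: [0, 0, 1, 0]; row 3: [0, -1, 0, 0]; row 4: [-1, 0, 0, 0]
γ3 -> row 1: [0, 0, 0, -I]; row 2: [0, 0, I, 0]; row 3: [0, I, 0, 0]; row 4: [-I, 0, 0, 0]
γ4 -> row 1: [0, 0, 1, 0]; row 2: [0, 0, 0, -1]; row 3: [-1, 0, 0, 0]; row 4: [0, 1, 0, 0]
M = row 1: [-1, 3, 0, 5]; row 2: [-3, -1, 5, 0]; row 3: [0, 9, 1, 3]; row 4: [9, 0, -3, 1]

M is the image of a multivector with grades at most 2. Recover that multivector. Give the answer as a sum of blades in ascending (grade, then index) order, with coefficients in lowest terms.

Method: the blade images are trace-orthogonal — tr(rho(e_A) rho(e_B)^-1) = 4 if A = B and 0 otherwise — and rho(e_A)^-1 = (e_A)^2 * rho(e_A) with (e_A)^2 = +1 or -1, so the coefficient of e_A in the preimage is (e_A)^2 * tr(M rho(e_A))/4.
Nonzero projections over blades of grade <= 2: γ1: (γ1)^2 = +1, tr(M rho(γ1)) = -4, coefficient -1; γ2: (γ2)^2 = -1, tr(M rho(γ2)) = 8, coefficient -2; γ12: (γ12)^2 = +1, tr(M rho(γ12)) = 28, coefficient 7; γ24: (γ24)^2 = -1, tr(M rho(γ24)) = -12, coefficient 3. Every other blade of grade <= 2 projects to 0.
Answer: -γ1 - 2*γ2 + 7*γ12 + 3*γ24


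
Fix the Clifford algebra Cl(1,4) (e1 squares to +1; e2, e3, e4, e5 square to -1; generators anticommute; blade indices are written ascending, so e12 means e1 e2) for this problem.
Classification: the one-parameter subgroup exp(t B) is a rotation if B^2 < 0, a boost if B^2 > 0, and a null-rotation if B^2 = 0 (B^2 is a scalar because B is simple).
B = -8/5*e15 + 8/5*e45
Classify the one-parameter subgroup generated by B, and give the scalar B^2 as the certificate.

B^2 term by term: the squares give (-8/5)^2*(e15)^2 + (8/5)^2*(e45)^2 = 64/25*(+1) + 64/25*(-1) = 0 (each basis 2-blade squares to minus the product of its generators' squares); cross terms between blades sharing an index anticommute and cancel. So B^2 = 0.
Answer: null-rotation, certificate B^2 = 0. The scalar 0 is the complete invariant here: its sign names the subgroup type.


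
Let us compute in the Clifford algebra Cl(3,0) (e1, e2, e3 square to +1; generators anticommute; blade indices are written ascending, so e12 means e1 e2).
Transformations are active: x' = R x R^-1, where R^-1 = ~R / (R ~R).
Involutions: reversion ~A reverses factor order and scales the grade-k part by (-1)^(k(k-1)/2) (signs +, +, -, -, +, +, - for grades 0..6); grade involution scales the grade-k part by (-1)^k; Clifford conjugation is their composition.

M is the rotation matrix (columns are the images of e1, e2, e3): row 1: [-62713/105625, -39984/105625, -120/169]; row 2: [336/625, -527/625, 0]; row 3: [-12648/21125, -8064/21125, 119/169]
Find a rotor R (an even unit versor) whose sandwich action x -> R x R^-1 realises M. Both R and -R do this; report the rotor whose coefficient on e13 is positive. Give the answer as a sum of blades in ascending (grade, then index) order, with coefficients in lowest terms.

Method: write R = a + b12*e12 + b13*e13 + b23*e23 with a^2 + b12^2 + b13^2 + b23^2 = 1 (so R^-1 = ~R). Expanding the columns R e_j ~R gives tr M = 4a^2 - 1 and, from the antisymmetric part, M21 - M12 = -4a*b12, M13 - M31 = 4a*b13, M32 - M23 = -4a*b23.
Here tr M = -77401/105625, so a^2 = (1 + tr M)/4 = 7056/105625 and a = ±84/325. Taking a = 84/325: M21 - M12 = 96768/105625, M13 - M31 = -2352/21125, M32 - M23 = -8064/21125, giving b12 = -288/325, b13 = -7/65, b23 = 24/65, i.e. R = 84/325 - 288/325*e12 - 7/65*e13 + 24/65*e23.
Its e13 coefficient is negative, so report the other preimage -R.
Answer: -84/325 + 288/325*e12 + 7/65*e13 - 24/65*e23. Why the constraint matters: R and -R act identically through the sandwich — M has trace -77401/105625 either way — so only the sign condition on e13 picks one of the two preimages.


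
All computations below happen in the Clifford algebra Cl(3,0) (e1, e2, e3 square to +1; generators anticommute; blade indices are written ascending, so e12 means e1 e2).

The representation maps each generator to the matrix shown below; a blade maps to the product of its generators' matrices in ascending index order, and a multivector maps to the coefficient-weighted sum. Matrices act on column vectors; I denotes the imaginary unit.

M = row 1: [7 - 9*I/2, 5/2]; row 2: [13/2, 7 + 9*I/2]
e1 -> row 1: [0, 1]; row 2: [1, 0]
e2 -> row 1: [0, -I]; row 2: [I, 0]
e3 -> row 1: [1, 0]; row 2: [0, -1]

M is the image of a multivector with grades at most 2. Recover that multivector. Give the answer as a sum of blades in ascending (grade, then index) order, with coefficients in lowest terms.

Method: 1, rho(e1), rho(e2), rho(e3) form a trace-orthogonal basis of the 2x2 complex matrices (tr(X Y) = 2 if X = Y, else 0), so M = m0*1 + m1*rho(e1) + m2*rho(e2) + m3*rho(e3) with m0 = tr(M)/2 = 7, m1 = tr(M rho(e1))/2 = 9/2, m2 = tr(M rho(e2))/2 = -2*I, m3 = tr(M rho(e3))/2 = -9*I/2.
Multiplying table entries, the bivector images are rho(e12) = I*rho(e3), rho(e13) = -I*rho(e2), rho(e23) = I*rho(e1); with real blade coefficients the real parts of m0..m3 are the coefficients of 1, e1, e2, e3 and the imaginary parts give the bivectors (e23: Im m1, e13: -Im m2, e12: Im m3).
Answer: 7 + 9/2*e1 - 9/2*e12 + 2*e13


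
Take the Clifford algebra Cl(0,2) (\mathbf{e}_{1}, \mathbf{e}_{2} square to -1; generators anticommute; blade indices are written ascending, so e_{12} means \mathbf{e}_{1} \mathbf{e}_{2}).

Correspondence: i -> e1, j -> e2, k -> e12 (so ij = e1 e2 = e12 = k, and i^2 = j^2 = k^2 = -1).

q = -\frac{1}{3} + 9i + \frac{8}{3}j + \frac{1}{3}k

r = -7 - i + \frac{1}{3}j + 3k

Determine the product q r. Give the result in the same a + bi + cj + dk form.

In blades: q = -\frac{1}{3} + 9 e_{1} + \frac{8}{3} e_{2} + \frac{1}{3} e_{12}, r = -7 - e_{1} + \frac{1}{3} e_{2} + 3 e_{12}.
Distribute q over r term by term (generator squares from the signature, products reordered to ascending indices): (-\frac{1}{3})*r = \frac{7}{3} + \frac{1}{3} e_{1} - \frac{1}{9} e_{2} - e_{12}; (9 e_{1})*r = 9 - 63 e_{1} - 27 e_{2} + 3 e_{12}; (\frac{8}{3} e_{2})*r = -\frac{8}{9} + 8 e_{1} - \frac{56}{3} e_{2} + \frac{8}{3} e_{12}; (\frac{1}{3} e_{12})*r = -1 - \frac{1}{9} e_{1} - \frac{1}{3} e_{2} - \frac{7}{3} e_{12}.
Sum: \frac{85}{9} - \frac{493}{9} e_{1} - \frac{415}{9} e_{2} + \frac{7}{3} e_{12}; translating back through the correspondence:
Answer: \frac{85}{9} - \frac{493}{9}i - \frac{415}{9}j + \frac{7}{3}k


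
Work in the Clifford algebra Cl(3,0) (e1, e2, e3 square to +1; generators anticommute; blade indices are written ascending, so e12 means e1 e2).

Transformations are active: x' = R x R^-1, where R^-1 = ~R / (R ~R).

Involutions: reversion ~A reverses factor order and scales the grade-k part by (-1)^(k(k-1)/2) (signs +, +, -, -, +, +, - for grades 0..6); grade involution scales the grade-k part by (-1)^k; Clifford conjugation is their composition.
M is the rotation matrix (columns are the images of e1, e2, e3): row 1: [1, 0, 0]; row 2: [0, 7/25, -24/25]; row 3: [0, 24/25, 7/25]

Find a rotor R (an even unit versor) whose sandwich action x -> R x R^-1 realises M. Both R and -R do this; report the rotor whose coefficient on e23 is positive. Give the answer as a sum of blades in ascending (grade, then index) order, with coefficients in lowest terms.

Method: write R = a + b12*e12 + b13*e13 + b23*e23 with a^2 + b12^2 + b13^2 + b23^2 = 1 (so R^-1 = ~R). Expanding the columns R e_j ~R gives tr M = 4a^2 - 1 and, from the antisymmetric part, M21 - M12 = -4a*b12, M13 - M31 = 4a*b13, M32 - M23 = -4a*b23.
Here tr M = 39/25, so a^2 = (1 + tr M)/4 = 16/25 and a = ±4/5. Taking a = 4/5: M21 - M12 = 0, M13 - M31 = 0, M32 - M23 = 48/25, giving b12 = 0, b13 = 0, b23 = -3/5, i.e. R = 4/5 - 3/5*e23.
Its e23 coefficient is negative, so report the other preimage -R.
Answer: -4/5 + 3/5*e23. Why the constraint matters: R and -R act identically through the sandwich — M has trace 39/25 either way — so only the sign condition on e23 picks one of the two preimages.


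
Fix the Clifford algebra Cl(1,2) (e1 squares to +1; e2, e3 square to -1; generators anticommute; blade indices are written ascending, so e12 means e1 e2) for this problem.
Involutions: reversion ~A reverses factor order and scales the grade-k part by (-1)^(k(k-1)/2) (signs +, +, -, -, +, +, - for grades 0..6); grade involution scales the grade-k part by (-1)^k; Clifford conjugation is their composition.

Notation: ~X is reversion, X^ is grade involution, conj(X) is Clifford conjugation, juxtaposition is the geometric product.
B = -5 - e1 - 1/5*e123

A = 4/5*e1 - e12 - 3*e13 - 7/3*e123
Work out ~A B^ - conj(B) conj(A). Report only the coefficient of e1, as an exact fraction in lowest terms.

first term: 1/3 - 4*e1 - 8/5*e2 - 14/5*e3 - 5*e12 - 15*e13 + 187/75*e23 - 35/3*e123
second term: -19/15 + 4*e1 + 8/5*e2 + 14/5*e3 - 5*e12 - 15*e13 - 163/75*e23 + 35/3*e123
Answer: -8


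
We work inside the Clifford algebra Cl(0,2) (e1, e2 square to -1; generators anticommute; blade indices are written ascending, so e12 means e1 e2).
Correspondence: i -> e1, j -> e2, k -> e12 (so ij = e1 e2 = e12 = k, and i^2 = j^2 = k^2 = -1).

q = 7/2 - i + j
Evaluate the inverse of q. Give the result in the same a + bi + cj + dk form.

In blades: q = 7/2 - e1 + e2.
With qbar = 7/2 + e1 - e2 (scalar fixed, mapped units negated), q qbar = 57/4 (the sum of squared coefficients), so q^-1 = qbar / (57/4) = 14/57 + 4/57*e1 - 4/57*e2; translating back:
Answer: 14/57 + 4/57*i - 4/57*j


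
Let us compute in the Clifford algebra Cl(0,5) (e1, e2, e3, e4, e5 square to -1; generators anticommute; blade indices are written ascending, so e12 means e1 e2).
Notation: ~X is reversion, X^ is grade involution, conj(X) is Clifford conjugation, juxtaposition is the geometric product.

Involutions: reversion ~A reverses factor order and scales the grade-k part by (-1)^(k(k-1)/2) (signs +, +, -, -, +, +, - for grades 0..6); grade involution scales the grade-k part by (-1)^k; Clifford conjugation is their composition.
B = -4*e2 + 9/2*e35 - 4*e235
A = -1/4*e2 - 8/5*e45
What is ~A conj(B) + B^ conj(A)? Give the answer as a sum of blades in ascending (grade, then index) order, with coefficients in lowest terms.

first term: 1 + 36/5*e34 - e35 + 32/5*e234 + 9/8*e235 + 32/5*e245
second term: -1 + 36/5*e34 - e35 + 32/5*e234 + 9/8*e235 + 32/5*e245
Answer: 72/5*e34 - 2*e35 + 64/5*e234 + 9/4*e235 + 64/5*e245


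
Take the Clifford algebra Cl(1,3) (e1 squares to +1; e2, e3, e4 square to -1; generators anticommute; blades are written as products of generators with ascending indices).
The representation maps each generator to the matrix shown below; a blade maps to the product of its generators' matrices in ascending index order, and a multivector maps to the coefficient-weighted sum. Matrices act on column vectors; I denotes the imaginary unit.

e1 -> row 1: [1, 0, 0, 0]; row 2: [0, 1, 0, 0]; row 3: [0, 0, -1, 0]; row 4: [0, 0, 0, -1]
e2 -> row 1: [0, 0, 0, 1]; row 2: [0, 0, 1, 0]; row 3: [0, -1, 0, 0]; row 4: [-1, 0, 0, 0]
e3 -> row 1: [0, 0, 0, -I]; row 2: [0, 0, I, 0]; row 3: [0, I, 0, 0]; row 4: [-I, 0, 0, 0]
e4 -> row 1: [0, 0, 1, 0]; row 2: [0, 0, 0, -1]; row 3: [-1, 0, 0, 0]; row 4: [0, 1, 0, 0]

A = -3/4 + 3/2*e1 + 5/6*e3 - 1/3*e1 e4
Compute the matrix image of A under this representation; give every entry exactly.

Bivector images (products of the table entries): rho(e1 e4) = rho(e1)rho(e4) = row 1: [0, 0, 1, 0]; row 2: [0, 0, 0, -1]; row 3: [1, 0, 0, 0]; row 4: [0, -1, 0, 0].
M = (-3/4)*1 + (3/2)*rho(e1) + (5/6)*rho(e3) + (-1/3)*rho(e1 e4), summed entrywise (1 is the identity matrix):
Answer: row 1: [3/4, 0, -1/3, -5*I/6]; row 2: [0, 3/4, 5*I/6, 1/3]; row 3: [-1/3, 5*I/6, -9/4, 0]; row 4: [-5*I/6, 1/3, 0, -9/4]


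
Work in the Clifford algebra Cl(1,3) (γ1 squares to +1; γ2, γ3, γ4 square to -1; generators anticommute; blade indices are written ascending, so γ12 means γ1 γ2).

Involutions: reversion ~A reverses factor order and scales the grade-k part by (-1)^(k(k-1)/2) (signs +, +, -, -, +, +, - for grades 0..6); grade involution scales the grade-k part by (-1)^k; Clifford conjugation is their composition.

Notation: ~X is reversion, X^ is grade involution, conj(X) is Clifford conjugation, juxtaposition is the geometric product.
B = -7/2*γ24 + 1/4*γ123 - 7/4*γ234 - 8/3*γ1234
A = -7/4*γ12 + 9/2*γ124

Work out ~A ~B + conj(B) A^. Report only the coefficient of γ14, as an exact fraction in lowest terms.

first term: 63/4*γ1 + 185/16*γ3 - 63/8*γ13 - 49/8*γ14 - 139/24*γ34 - 49/16*γ134
second term: 63/4*γ1 - 199/16*γ3 - 63/8*γ13 - 49/8*γ14 + 85/24*γ34 + 49/16*γ134
Answer: -49/4


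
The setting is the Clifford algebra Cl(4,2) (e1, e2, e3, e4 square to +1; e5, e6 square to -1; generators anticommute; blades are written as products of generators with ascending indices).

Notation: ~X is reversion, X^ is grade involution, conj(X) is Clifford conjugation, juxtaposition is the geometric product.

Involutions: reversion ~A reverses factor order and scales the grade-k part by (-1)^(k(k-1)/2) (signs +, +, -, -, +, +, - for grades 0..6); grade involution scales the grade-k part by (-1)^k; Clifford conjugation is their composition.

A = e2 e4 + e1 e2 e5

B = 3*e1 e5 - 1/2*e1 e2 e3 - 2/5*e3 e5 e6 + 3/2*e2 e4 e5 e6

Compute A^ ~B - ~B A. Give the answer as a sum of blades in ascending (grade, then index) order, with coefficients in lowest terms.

first term: -3*e2 - 1/2*e3 e5 - 3/2*e5 e6 + 1/2*e1 e3 e4 + 3/2*e1 e4 e6 - 2/5*e1 e2 e3 e6 - 3*e1 e2 e4 e5 - 2/5*e2 e3 e4 e5 e6
second term: 3*e2 - 1/2*e3 e5 - 3/2*e5 e6 - 1/2*e1 e3 e4 - 3/2*e1 e4 e6 + 2/5*e1 e2 e3 e6 - 3*e1 e2 e4 e5 - 2/5*e2 e3 e4 e5 e6
Answer: -6*e2 + e1 e3 e4 + 3*e1 e4 e6 - 4/5*e1 e2 e3 e6


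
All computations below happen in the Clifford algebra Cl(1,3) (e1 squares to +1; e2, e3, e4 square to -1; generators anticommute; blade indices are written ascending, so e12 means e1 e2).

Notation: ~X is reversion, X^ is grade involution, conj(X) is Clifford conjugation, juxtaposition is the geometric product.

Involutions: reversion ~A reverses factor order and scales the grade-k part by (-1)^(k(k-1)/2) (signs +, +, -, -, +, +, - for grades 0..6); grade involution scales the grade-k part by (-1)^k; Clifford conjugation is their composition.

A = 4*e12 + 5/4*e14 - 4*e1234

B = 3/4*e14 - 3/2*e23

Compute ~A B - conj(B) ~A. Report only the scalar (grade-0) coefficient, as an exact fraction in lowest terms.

first term: -15/16 - 6*e13 - 6*e14 - 3*e23 + 3*e24 + 15/8*e1234
second term: 15/16 - 6*e13 + 6*e14 + 3*e23 + 3*e24 - 15/8*e1234
Answer: -15/8


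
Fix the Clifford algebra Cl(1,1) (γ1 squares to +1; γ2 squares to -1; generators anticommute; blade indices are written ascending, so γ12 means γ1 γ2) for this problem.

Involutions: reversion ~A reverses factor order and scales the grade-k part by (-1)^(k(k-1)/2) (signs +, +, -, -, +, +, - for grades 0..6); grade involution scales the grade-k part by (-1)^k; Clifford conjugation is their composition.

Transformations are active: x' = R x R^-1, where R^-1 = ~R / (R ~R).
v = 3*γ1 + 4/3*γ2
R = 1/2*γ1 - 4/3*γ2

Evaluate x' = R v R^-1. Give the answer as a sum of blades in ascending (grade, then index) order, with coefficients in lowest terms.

~R = 1/2*γ1 - 4/3*γ2, and R ~R = -55/36, so R^-1 = ~R / (-55/36).
R v = 59/18 + 14/3*γ12
Answer: -283/55*γ1 + 724/165*γ2


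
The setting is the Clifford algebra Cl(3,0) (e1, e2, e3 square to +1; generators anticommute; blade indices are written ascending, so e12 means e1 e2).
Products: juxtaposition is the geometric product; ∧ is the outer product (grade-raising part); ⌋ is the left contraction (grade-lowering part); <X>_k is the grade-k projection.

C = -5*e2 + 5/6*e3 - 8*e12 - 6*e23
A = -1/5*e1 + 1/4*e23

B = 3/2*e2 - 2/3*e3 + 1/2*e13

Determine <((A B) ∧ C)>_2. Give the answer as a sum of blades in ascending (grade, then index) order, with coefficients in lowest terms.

step 1: -1/6*e2 - 19/40*e3 - 7/40*e12 + 2/15*e13
step 2: -181/72*e23 + 1037/240*e123
step 3: -181/72*e23
Answer: -181/72*e23


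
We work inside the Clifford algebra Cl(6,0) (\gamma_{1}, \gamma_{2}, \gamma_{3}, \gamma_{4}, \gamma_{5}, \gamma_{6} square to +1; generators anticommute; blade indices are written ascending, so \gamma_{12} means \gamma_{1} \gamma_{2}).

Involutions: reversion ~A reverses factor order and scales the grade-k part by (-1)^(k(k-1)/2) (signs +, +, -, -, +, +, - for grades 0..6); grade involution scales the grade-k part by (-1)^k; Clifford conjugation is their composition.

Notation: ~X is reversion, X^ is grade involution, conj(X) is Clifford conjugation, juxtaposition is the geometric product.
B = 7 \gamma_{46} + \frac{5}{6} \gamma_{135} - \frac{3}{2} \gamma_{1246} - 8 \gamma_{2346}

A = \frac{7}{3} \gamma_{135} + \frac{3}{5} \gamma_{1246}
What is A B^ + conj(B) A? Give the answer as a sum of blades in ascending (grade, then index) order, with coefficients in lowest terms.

first term: \frac{47}{45} - \frac{21}{5} \gamma_{12} + \frac{24}{5} \gamma_{13} - \frac{56}{3} \gamma_{12456} - \frac{49}{3} \gamma_{13456} + 3 \gamma_{23456}
second term: -\frac{128}{45} + \frac{21}{5} \gamma_{12} - \frac{24}{5} \gamma_{13} + \frac{56}{3} \gamma_{12456} + \frac{49}{3} \gamma_{13456} - 4 \gamma_{23456}
Answer: -\frac{9}{5} - \gamma_{23456}


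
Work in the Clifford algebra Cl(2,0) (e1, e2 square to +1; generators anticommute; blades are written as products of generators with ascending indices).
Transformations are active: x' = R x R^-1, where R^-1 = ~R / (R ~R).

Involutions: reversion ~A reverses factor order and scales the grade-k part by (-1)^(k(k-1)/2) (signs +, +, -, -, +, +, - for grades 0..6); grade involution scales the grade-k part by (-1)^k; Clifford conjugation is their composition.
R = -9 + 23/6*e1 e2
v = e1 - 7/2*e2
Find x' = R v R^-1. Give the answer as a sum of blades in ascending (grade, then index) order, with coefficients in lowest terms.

~R = -9 - 23/6*e1 e2, and R ~R = 3445/36, so R^-1 = ~R / (3445/36).
R v = -269/12*e1 + 83/3*e2
Answer: 11081/3445*e1 - 11741/6890*e2


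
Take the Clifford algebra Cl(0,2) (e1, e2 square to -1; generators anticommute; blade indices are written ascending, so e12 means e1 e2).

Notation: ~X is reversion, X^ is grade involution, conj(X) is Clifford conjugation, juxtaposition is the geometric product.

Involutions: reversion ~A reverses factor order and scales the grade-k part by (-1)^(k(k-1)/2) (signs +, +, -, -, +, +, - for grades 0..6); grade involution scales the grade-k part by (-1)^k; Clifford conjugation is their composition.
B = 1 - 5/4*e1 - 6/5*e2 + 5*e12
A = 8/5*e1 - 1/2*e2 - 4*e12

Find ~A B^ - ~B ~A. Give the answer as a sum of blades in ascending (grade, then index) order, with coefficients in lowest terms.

first term: -107/5 - 57/10*e1 - 7/2*e2 + 1309/200*e12
second term: 107/5 - 57/10*e1 - 7/2*e2 + 1309/200*e12
Answer: -214/5


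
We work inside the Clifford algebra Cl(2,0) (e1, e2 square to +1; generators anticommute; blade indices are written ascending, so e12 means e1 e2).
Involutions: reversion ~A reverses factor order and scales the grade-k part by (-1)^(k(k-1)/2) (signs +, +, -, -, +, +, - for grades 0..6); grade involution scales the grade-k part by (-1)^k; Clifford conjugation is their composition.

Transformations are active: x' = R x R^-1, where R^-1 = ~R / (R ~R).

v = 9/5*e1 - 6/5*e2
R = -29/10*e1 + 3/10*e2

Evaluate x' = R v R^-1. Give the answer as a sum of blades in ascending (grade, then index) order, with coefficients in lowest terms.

~R = -29/10*e1 + 3/10*e2, and R ~R = 17/2, so R^-1 = ~R / (17/2).
R v = -279/50 + 147/50*e12
Answer: 4266/2125*e1 + 1713/2125*e2


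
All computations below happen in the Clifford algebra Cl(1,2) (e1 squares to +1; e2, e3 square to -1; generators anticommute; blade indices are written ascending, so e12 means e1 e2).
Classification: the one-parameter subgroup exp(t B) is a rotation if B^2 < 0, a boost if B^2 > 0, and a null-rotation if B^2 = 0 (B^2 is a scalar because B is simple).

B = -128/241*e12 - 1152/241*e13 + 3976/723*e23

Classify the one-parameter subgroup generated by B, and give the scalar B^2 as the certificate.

B^2 term by term: the squares give (-128/241)^2*(e12)^2 + (-1152/241)^2*(e13)^2 + (3976/723)^2*(e23)^2 = 16384/58081*(+1) + 1327104/58081*(+1) + 15808576/522729*(-1) = -64/9 (each basis 2-blade squares to minus the product of its generators' squares); cross terms between blades sharing an index anticommute and cancel. So B^2 = -64/9.
Answer: rotation, certificate B^2 = -64/9. The scalar -64/9 is the complete invariant here: its sign names the subgroup type.
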